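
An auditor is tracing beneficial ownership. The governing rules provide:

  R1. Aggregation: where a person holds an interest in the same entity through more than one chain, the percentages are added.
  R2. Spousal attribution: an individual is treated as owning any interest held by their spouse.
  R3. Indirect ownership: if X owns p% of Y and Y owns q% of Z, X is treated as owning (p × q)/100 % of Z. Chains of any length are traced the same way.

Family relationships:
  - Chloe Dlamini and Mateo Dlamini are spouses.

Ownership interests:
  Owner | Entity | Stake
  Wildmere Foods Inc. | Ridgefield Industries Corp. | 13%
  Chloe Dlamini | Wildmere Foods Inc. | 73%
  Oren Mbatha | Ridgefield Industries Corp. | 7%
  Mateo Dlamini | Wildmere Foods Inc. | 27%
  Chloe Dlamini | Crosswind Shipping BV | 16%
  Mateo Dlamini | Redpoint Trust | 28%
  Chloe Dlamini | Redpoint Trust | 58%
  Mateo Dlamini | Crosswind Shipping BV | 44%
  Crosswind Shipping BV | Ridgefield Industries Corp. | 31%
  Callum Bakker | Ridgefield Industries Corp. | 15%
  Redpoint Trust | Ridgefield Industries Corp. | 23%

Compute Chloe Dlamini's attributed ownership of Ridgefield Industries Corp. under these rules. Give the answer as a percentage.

51.38%

By spousal attribution (R2), Chloe Dlamini is treated as also owning Mateo Dlamini's interest in Redpoint Trust, giving 58% + 28% = 86%.
By spousal attribution (R2), Chloe Dlamini is treated as also owning Mateo Dlamini's interest in Crosswind Shipping BV, giving 16% + 44% = 60%.
By spousal attribution (R2), Chloe Dlamini is treated as also owning Mateo Dlamini's interest in Wildmere Foods Inc, giving 73% + 27% = 100%.
Chain via Redpoint Trust (R3): 86% × 23% = 19.78% of Ridgefield Industries Corp.
Chain via Crosswind Shipping BV (R3): 60% × 31% = 18.6% of Ridgefield Industries Corp.
Chain via Wildmere Foods Inc. (R3): 100% × 13% = 13% of Ridgefield Industries Corp.
Aggregating (R1): 19.78% + 18.6% + 13% = 51.38%.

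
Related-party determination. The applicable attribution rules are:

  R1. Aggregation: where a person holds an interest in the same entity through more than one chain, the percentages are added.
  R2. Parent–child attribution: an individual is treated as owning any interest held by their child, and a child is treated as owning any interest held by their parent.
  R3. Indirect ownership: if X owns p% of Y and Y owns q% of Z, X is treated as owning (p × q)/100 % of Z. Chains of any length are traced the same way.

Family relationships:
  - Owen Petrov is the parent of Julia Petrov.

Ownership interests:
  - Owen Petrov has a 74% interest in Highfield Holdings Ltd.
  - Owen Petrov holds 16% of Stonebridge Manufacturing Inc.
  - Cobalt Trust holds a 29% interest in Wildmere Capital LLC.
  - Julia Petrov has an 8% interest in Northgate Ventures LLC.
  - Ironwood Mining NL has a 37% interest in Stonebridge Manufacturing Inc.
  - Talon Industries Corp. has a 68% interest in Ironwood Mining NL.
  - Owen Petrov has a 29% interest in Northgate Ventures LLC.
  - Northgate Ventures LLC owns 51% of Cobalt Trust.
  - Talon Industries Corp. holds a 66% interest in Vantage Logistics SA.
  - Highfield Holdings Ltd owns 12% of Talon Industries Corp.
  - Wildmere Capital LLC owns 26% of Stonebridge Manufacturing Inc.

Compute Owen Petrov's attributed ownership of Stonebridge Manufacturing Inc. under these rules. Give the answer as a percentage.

By parent–child attribution (R2), Owen Petrov is treated as also owning Julia Petrov's interest in Northgate Ventures LLC, giving 29% + 8% = 37%.
Chain via Northgate Ventures LLC → Cobalt Trust → Wildmere Capital LLC (R3): 37% × 51% × 29% × 26% = 1.422798% of Stonebridge Manufacturing Inc.
Chain via Highfield Holdings Ltd → Talon Industries Corp. → Ironwood Mining NL (R3): 74% × 12% × 68% × 37% = 2.234208% of Stonebridge Manufacturing Inc.
Direct interest in Stonebridge Manufacturing Inc: 16%.
Aggregating (R1): 1.422798% + 2.234208% + 16% = 19.657006%.

19.657006%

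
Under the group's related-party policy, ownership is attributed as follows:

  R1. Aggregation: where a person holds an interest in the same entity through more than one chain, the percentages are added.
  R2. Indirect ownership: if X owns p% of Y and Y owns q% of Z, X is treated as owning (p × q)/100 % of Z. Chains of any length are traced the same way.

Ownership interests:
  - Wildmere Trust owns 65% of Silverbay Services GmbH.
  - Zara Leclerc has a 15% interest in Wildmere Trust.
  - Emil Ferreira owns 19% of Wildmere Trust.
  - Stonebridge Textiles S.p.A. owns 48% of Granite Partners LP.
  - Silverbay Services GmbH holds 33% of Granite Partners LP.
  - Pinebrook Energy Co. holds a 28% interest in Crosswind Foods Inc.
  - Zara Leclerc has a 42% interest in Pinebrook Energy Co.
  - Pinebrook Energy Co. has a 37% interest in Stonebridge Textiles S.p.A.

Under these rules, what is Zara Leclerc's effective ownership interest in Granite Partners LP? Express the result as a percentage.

Chain via Pinebrook Energy Co. → Stonebridge Textiles S.p.A. (R2): 42% × 37% × 48% = 7.4592% of Granite Partners LP.
Chain via Wildmere Trust → Silverbay Services GmbH (R2): 15% × 65% × 33% = 3.2175% of Granite Partners LP.
Aggregating (R1): 7.4592% + 3.2175% = 10.6767%.

10.6767%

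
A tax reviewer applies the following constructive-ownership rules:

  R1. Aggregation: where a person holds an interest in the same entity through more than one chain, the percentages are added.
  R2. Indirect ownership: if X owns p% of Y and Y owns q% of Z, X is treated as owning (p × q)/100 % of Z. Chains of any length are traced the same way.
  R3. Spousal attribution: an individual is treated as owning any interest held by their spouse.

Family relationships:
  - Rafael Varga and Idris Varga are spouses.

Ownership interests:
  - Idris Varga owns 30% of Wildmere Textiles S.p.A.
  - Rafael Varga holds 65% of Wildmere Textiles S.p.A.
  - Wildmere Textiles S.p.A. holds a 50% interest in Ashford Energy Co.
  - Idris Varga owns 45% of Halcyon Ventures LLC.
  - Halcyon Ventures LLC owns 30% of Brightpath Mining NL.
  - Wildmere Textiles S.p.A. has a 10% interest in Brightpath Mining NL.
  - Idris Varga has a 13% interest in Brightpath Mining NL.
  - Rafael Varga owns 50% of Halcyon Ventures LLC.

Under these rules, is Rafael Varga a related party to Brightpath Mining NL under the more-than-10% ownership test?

By spousal attribution (R3), Rafael Varga is treated as also owning Idris Varga's interest in Wildmere Textiles S.p.A, giving 65% + 30% = 95%.
By spousal attribution (R3), Rafael Varga is treated as also owning Idris Varga's interest in Halcyon Ventures LLC, giving 50% + 45% = 95%.
By spousal attribution (R3), Rafael Varga is treated as owning Idris Varga's 13% interest in Brightpath Mining NL.
Chain via Wildmere Textiles S.p.A. (R2): 95% × 10% = 9.5% of Brightpath Mining NL.
Chain via Halcyon Ventures LLC (R2): 95% × 30% = 28.5% of Brightpath Mining NL.
Direct interest in Brightpath Mining NL: 13%.
Aggregating (R1): 9.5% + 28.5% + 13% = 51%.
51% exceeds the 10% threshold, so Rafael is a related party to Brightpath Mining NL.

Yes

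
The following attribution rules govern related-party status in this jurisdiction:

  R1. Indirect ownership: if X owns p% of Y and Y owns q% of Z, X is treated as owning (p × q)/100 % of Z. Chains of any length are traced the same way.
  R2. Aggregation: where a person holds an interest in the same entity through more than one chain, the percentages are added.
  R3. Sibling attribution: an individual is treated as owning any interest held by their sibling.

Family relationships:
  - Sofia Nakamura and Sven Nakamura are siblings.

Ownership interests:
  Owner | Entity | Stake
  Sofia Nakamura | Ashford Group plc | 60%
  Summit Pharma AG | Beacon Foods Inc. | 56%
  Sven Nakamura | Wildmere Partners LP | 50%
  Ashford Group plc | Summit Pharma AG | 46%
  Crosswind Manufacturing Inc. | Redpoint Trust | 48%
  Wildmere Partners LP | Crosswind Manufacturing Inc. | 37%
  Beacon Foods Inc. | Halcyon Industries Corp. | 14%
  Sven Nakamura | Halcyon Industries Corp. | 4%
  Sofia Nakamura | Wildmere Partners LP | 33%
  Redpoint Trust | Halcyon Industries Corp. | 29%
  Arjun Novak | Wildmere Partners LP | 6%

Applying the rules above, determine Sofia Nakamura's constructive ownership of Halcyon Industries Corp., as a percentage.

By sibling attribution (R3), Sofia Nakamura is treated as also owning Sven Nakamura's interest in Wildmere Partners LP, giving 33% + 50% = 83%.
By sibling attribution (R3), Sofia Nakamura is treated as owning Sven Nakamura's 4% interest in Halcyon Industries Corp.
Chain via Wildmere Partners LP → Crosswind Manufacturing Inc. → Redpoint Trust (R1): 83% × 37% × 48% × 29% = 4.274832% of Halcyon Industries Corp.
Chain via Ashford Group plc → Summit Pharma AG → Beacon Foods Inc. (R1): 60% × 46% × 56% × 14% = 2.16384% of Halcyon Industries Corp.
Direct interest in Halcyon Industries Corp: 4%.
Aggregating (R2): 4.274832% + 2.16384% + 4% = 10.438672%.

10.438672%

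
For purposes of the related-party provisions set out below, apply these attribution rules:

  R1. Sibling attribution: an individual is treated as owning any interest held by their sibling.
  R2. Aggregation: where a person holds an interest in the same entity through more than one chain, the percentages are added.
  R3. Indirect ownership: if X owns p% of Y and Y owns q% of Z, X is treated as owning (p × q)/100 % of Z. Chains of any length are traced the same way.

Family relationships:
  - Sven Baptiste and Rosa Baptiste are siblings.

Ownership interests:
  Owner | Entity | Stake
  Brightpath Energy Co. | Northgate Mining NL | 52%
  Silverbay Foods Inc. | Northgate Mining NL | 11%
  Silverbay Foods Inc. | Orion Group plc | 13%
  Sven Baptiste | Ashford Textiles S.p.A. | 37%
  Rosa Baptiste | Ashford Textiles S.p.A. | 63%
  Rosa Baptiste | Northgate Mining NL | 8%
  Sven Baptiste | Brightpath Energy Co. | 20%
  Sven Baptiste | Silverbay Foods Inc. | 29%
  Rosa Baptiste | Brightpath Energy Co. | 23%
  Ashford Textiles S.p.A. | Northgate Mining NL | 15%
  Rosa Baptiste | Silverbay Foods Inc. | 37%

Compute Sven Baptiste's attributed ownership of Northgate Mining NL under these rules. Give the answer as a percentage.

52.62%

By sibling attribution (R1), Sven Baptiste is treated as also owning Rosa Baptiste's interest in Silverbay Foods Inc, giving 29% + 37% = 66%.
By sibling attribution (R1), Sven Baptiste is treated as also owning Rosa Baptiste's interest in Ashford Textiles S.p.A, giving 37% + 63% = 100%.
By sibling attribution (R1), Sven Baptiste is treated as also owning Rosa Baptiste's interest in Brightpath Energy Co, giving 20% + 23% = 43%.
By sibling attribution (R1), Sven Baptiste is treated as owning Rosa Baptiste's 8% interest in Northgate Mining NL.
Chain via Silverbay Foods Inc. (R3): 66% × 11% = 7.26% of Northgate Mining NL.
Chain via Ashford Textiles S.p.A. (R3): 100% × 15% = 15% of Northgate Mining NL.
Chain via Brightpath Energy Co. (R3): 43% × 52% = 22.36% of Northgate Mining NL.
Direct interest in Northgate Mining NL: 8%.
Aggregating (R2): 7.26% + 15% + 22.36% + 8% = 52.62%.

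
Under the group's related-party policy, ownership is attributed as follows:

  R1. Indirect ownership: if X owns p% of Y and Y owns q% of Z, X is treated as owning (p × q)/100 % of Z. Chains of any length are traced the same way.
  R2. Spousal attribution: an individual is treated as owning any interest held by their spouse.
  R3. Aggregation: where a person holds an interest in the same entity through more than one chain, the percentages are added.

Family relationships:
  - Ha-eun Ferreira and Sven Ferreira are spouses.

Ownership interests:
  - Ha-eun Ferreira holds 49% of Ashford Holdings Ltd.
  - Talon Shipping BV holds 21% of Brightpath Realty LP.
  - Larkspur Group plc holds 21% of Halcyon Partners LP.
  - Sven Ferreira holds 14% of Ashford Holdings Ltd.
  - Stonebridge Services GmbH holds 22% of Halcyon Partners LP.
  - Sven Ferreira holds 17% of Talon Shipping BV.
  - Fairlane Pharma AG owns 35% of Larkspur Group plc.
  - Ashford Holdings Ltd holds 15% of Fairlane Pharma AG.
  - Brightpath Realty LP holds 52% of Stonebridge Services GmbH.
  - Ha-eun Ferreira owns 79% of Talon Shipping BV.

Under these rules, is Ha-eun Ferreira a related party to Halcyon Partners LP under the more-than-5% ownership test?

No

By spousal attribution (R2), Ha-eun Ferreira is treated as also owning Sven Ferreira's interest in Ashford Holdings Ltd, giving 49% + 14% = 63%.
By spousal attribution (R2), Ha-eun Ferreira is treated as also owning Sven Ferreira's interest in Talon Shipping BV, giving 79% + 17% = 96%.
Chain via Ashford Holdings Ltd → Fairlane Pharma AG → Larkspur Group plc (R1): 63% × 15% × 35% × 21% = 0.694575% of Halcyon Partners LP.
Chain via Talon Shipping BV → Brightpath Realty LP → Stonebridge Services GmbH (R1): 96% × 21% × 52% × 22% = 2.306304% of Halcyon Partners LP.
Aggregating (R3): 0.694575% + 2.306304% = 3.000879%.
3.000879% does not exceed the 5% threshold, so Ha-eun is not a related party to Halcyon Partners LP.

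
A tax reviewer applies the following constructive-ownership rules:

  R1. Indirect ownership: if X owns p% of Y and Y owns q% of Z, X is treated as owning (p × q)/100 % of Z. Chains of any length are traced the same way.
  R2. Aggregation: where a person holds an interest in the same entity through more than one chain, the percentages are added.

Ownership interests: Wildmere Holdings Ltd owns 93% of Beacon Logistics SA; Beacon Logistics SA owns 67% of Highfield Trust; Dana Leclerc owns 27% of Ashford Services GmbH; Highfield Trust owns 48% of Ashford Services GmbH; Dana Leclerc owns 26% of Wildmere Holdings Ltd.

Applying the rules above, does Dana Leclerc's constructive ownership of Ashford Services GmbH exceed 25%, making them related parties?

Chain via Wildmere Holdings Ltd → Beacon Logistics SA → Highfield Trust (R1): 26% × 93% × 67% × 48% = 7.776288% of Ashford Services GmbH.
Direct interest in Ashford Services GmbH: 27%.
Aggregating (R2): 7.776288% + 27% = 34.776288%.
34.776288% exceeds the 25% threshold, so Dana is a related party to Ashford Services GmbH.

Yes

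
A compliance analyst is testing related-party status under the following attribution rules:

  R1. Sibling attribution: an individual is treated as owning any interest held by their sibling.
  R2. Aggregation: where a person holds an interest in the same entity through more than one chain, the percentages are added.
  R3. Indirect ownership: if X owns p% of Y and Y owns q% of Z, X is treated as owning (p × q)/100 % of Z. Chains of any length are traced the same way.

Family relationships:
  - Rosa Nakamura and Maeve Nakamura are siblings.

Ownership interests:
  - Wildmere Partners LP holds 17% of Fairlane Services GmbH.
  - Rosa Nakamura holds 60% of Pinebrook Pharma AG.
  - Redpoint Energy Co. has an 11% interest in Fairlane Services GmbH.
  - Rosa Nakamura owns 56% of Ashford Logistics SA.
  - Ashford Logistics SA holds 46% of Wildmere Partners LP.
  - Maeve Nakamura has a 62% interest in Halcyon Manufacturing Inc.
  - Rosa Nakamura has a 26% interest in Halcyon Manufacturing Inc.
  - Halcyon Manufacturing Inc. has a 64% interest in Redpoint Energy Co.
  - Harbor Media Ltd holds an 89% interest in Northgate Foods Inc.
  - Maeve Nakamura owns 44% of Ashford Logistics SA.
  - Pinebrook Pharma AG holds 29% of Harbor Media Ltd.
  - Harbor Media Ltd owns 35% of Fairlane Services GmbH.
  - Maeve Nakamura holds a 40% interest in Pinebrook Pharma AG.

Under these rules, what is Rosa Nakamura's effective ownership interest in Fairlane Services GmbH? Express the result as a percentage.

24.1652%

By sibling attribution (R1), Rosa Nakamura is treated as also owning Maeve Nakamura's interest in Pinebrook Pharma AG, giving 60% + 40% = 100%.
By sibling attribution (R1), Rosa Nakamura is treated as also owning Maeve Nakamura's interest in Halcyon Manufacturing Inc, giving 26% + 62% = 88%.
By sibling attribution (R1), Rosa Nakamura is treated as also owning Maeve Nakamura's interest in Ashford Logistics SA, giving 56% + 44% = 100%.
Chain via Pinebrook Pharma AG → Harbor Media Ltd (R3): 100% × 29% × 35% = 10.15% of Fairlane Services GmbH.
Chain via Halcyon Manufacturing Inc. → Redpoint Energy Co. (R3): 88% × 64% × 11% = 6.1952% of Fairlane Services GmbH.
Chain via Ashford Logistics SA → Wildmere Partners LP (R3): 100% × 46% × 17% = 7.82% of Fairlane Services GmbH.
Aggregating (R2): 10.15% + 6.1952% + 7.82% = 24.1652%.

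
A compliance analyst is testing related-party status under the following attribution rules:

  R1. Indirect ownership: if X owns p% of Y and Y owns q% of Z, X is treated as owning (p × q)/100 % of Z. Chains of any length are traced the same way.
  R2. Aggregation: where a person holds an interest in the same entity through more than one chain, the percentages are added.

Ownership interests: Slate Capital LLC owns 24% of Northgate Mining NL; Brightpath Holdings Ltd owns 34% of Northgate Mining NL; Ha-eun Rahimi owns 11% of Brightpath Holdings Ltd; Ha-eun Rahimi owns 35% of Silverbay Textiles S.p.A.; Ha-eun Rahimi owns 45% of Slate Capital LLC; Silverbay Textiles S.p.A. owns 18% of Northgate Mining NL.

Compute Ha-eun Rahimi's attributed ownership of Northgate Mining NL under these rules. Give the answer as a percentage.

Chain via Silverbay Textiles S.p.A. (R1): 35% × 18% = 6.3% of Northgate Mining NL.
Chain via Slate Capital LLC (R1): 45% × 24% = 10.8% of Northgate Mining NL.
Chain via Brightpath Holdings Ltd (R1): 11% × 34% = 3.74% of Northgate Mining NL.
Aggregating (R2): 6.3% + 10.8% + 3.74% = 20.84%.

20.84%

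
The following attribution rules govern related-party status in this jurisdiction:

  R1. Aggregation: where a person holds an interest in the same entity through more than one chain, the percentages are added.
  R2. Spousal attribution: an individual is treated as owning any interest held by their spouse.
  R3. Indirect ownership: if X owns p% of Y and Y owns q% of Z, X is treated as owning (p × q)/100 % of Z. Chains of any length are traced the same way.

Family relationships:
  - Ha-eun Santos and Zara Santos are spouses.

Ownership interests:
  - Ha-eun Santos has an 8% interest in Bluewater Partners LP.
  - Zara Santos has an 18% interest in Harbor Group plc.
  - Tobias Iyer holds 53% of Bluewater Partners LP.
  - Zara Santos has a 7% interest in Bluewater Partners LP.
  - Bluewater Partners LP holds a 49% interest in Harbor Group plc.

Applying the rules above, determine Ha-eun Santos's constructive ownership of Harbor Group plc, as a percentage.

25.35%

By spousal attribution (R2), Ha-eun Santos is treated as also owning Zara Santos's interest in Bluewater Partners LP, giving 8% + 7% = 15%.
By spousal attribution (R2), Ha-eun Santos is treated as owning Zara Santos's 18% interest in Harbor Group plc.
Chain via Bluewater Partners LP (R3): 15% × 49% = 7.35% of Harbor Group plc.
Direct interest in Harbor Group plc: 18%.
Aggregating (R1): 7.35% + 18% = 25.35%.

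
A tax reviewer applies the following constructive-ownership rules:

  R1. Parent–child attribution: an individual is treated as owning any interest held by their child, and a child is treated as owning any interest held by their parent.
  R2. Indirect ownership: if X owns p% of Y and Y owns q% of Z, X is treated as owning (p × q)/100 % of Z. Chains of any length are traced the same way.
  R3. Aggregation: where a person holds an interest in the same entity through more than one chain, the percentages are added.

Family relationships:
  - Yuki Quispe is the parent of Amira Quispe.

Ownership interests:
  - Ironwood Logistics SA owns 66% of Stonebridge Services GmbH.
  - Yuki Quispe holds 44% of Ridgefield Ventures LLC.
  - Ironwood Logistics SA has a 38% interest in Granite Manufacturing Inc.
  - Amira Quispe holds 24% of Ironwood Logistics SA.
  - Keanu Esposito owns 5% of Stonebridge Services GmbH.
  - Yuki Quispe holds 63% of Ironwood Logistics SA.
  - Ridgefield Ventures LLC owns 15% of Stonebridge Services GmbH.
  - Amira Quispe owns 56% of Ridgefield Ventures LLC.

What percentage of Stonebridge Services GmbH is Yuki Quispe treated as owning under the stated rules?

72.42%

By parent–child attribution (R1), Yuki Quispe is treated as also owning Amira Quispe's interest in Ridgefield Ventures LLC, giving 44% + 56% = 100%.
By parent–child attribution (R1), Yuki Quispe is treated as also owning Amira Quispe's interest in Ironwood Logistics SA, giving 63% + 24% = 87%.
Chain via Ridgefield Ventures LLC (R2): 100% × 15% = 15% of Stonebridge Services GmbH.
Chain via Ironwood Logistics SA (R2): 87% × 66% = 57.42% of Stonebridge Services GmbH.
Aggregating (R3): 15% + 57.42% = 72.42%.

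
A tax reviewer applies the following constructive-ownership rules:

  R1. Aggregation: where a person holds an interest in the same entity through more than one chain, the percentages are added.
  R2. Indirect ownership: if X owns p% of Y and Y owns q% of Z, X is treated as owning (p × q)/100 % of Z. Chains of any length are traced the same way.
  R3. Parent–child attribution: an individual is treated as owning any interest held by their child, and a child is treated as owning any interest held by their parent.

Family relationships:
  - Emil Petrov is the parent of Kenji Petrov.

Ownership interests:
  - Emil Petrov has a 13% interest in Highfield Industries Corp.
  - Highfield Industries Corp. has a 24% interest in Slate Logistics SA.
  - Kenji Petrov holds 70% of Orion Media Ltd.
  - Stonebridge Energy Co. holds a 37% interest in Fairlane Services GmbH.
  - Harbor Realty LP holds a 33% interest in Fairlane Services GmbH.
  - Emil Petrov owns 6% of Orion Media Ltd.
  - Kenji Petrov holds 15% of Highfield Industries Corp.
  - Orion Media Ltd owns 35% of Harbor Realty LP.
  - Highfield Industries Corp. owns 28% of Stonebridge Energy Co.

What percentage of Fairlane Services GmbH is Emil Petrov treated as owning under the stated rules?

11.6788%

By parent–child attribution (R3), Emil Petrov is treated as also owning Kenji Petrov's interest in Highfield Industries Corp, giving 13% + 15% = 28%.
By parent–child attribution (R3), Emil Petrov is treated as also owning Kenji Petrov's interest in Orion Media Ltd, giving 6% + 70% = 76%.
Chain via Highfield Industries Corp. → Stonebridge Energy Co. (R2): 28% × 28% × 37% = 2.9008% of Fairlane Services GmbH.
Chain via Orion Media Ltd → Harbor Realty LP (R2): 76% × 35% × 33% = 8.778% of Fairlane Services GmbH.
Aggregating (R1): 2.9008% + 8.778% = 11.6788%.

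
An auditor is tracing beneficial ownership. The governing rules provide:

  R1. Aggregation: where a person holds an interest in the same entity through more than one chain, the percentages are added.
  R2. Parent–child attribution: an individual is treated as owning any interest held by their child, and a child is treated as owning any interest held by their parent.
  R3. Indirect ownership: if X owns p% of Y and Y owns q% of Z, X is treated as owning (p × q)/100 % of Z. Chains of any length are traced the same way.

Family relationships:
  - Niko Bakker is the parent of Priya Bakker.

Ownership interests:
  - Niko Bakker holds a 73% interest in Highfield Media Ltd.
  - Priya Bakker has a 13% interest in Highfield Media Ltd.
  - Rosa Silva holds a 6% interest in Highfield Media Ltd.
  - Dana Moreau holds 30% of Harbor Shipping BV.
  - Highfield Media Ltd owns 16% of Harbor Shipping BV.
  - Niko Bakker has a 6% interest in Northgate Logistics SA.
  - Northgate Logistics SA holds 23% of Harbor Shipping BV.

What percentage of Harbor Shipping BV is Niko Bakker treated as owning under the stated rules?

By parent–child attribution (R2), Niko Bakker is treated as also owning Priya Bakker's interest in Highfield Media Ltd, giving 73% + 13% = 86%.
Chain via Northgate Logistics SA (R3): 6% × 23% = 1.38% of Harbor Shipping BV.
Chain via Highfield Media Ltd (R3): 86% × 16% = 13.76% of Harbor Shipping BV.
Aggregating (R1): 1.38% + 13.76% = 15.14%.

15.14%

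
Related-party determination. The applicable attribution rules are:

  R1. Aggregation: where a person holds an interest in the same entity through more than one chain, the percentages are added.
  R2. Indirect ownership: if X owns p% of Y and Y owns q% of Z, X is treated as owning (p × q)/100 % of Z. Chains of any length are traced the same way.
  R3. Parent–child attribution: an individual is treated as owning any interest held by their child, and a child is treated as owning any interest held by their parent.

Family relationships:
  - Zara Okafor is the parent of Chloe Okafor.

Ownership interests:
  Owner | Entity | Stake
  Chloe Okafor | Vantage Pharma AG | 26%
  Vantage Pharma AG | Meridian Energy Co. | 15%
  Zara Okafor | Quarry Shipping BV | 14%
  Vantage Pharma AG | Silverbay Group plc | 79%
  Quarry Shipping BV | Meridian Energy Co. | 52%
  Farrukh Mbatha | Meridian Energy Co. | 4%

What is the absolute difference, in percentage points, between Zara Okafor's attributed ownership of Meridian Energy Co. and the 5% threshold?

By parent–child attribution (R3), Zara Okafor is treated as owning Chloe Okafor's 26% interest in Vantage Pharma AG.
Chain via Quarry Shipping BV (R2): 14% × 52% = 7.28% of Meridian Energy Co.
Chain via Vantage Pharma AG (R2): 26% × 15% = 3.9% of Meridian Energy Co.
Aggregating (R1): 7.28% + 3.9% = 11.18%.
11.18% exceeds the 5% threshold by 6.18 percentage points.

6.18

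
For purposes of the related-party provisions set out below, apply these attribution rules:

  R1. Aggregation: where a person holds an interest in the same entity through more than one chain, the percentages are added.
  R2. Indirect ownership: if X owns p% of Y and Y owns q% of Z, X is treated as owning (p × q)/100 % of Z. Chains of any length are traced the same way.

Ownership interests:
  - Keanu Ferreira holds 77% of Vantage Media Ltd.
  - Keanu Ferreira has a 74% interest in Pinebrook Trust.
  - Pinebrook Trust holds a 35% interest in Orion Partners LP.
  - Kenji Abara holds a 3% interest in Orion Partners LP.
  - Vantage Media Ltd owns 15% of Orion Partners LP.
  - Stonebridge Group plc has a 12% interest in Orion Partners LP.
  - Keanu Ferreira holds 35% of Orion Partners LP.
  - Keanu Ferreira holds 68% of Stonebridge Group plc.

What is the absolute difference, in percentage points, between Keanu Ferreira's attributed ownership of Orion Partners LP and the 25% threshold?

Chain via Pinebrook Trust (R2): 74% × 35% = 25.9% of Orion Partners LP.
Chain via Vantage Media Ltd (R2): 77% × 15% = 11.55% of Orion Partners LP.
Chain via Stonebridge Group plc (R2): 68% × 12% = 8.16% of Orion Partners LP.
Direct interest in Orion Partners LP: 35%.
Aggregating (R1): 25.9% + 11.55% + 8.16% + 35% = 80.61%.
80.61% exceeds the 25% threshold by 55.61 percentage points.

55.61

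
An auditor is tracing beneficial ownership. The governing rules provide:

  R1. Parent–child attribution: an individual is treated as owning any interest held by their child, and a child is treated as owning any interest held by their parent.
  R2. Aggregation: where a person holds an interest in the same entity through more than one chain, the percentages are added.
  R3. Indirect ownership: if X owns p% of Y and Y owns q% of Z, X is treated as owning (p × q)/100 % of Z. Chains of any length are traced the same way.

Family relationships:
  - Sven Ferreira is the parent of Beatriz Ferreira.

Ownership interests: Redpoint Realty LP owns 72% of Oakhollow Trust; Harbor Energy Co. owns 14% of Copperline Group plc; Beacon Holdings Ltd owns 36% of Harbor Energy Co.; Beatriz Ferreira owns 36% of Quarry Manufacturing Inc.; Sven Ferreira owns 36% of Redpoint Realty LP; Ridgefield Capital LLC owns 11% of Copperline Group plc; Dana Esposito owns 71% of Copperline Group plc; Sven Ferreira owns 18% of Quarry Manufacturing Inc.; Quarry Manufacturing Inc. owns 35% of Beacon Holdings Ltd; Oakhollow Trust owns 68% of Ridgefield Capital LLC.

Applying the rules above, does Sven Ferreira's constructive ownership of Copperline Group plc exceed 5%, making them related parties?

No

By parent–child attribution (R1), Sven Ferreira is treated as also owning Beatriz Ferreira's interest in Quarry Manufacturing Inc, giving 18% + 36% = 54%.
Chain via Quarry Manufacturing Inc. → Beacon Holdings Ltd → Harbor Energy Co. (R3): 54% × 35% × 36% × 14% = 0.95256% of Copperline Group plc.
Chain via Redpoint Realty LP → Oakhollow Trust → Ridgefield Capital LLC (R3): 36% × 72% × 68% × 11% = 1.938816% of Copperline Group plc.
Aggregating (R2): 0.95256% + 1.938816% = 2.891376%.
2.891376% does not exceed the 5% threshold, so Sven is not a related party to Copperline Group plc.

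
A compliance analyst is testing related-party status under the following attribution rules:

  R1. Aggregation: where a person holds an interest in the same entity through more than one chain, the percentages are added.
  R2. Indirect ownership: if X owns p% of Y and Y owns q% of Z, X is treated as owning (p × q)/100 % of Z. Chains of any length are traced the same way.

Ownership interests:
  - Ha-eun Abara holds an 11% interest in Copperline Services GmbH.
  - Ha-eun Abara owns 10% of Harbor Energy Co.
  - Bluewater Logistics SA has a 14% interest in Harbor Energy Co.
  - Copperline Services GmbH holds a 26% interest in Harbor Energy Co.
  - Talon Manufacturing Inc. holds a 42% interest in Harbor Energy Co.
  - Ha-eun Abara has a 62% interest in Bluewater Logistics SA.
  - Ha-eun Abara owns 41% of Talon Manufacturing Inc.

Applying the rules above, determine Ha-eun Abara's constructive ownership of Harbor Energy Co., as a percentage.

Chain via Bluewater Logistics SA (R2): 62% × 14% = 8.68% of Harbor Energy Co.
Chain via Talon Manufacturing Inc. (R2): 41% × 42% = 17.22% of Harbor Energy Co.
Chain via Copperline Services GmbH (R2): 11% × 26% = 2.86% of Harbor Energy Co.
Direct interest in Harbor Energy Co: 10%.
Aggregating (R1): 8.68% + 17.22% + 2.86% + 10% = 38.76%.

38.76%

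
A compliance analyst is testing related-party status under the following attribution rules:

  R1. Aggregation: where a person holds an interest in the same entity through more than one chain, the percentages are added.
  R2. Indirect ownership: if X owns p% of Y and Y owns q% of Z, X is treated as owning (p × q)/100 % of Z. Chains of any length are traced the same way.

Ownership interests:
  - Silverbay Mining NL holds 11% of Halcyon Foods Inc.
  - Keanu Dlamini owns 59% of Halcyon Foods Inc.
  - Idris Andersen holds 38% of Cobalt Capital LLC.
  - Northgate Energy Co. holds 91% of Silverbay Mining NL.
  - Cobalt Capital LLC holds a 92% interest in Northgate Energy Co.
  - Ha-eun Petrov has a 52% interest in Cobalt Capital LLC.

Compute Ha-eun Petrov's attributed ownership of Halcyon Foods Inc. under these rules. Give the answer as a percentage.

Chain via Cobalt Capital LLC → Northgate Energy Co. → Silverbay Mining NL (R2): 52% × 92% × 91% × 11% = 4.788784% of Halcyon Foods Inc.

4.788784%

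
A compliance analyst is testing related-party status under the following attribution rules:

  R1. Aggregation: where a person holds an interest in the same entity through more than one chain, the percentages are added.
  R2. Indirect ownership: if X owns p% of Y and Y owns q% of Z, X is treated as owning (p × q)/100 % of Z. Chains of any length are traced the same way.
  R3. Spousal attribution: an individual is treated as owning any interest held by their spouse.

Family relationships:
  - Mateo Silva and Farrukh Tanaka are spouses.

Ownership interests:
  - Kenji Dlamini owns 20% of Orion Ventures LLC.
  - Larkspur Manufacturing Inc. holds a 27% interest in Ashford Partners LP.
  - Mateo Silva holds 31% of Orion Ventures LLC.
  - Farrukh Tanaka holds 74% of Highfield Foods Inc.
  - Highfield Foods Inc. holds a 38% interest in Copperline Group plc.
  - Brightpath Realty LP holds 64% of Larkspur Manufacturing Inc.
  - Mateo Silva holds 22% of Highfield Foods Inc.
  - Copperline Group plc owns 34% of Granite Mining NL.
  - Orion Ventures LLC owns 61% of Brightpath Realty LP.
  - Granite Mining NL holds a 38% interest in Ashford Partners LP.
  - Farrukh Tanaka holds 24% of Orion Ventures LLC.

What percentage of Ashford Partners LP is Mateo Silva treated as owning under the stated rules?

By spousal attribution (R3), Mateo Silva is treated as also owning Farrukh Tanaka's interest in Highfield Foods Inc, giving 22% + 74% = 96%.
By spousal attribution (R3), Mateo Silva is treated as also owning Farrukh Tanaka's interest in Orion Ventures LLC, giving 31% + 24% = 55%.
Chain via Highfield Foods Inc. → Copperline Group plc → Granite Mining NL (R2): 96% × 38% × 34% × 38% = 4.713216% of Ashford Partners LP.
Chain via Orion Ventures LLC → Brightpath Realty LP → Larkspur Manufacturing Inc. (R2): 55% × 61% × 64% × 27% = 5.79744% of Ashford Partners LP.
Aggregating (R1): 4.713216% + 5.79744% = 10.510656%.

10.510656%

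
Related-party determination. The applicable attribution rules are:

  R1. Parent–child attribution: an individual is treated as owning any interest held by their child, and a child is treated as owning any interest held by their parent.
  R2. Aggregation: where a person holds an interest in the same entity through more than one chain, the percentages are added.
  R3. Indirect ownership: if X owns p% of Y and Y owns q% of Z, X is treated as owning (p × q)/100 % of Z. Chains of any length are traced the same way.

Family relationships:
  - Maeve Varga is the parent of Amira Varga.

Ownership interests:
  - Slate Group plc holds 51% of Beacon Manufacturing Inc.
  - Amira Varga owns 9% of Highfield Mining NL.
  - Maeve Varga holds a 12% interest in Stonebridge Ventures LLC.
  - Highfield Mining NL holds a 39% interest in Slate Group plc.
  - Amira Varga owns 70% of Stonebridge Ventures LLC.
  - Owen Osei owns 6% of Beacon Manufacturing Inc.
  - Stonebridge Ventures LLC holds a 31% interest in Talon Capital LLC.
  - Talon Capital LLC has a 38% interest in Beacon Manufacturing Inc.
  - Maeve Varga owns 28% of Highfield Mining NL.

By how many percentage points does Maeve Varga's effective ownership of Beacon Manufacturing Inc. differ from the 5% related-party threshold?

12.0189

By parent–child attribution (R1), Maeve Varga is treated as also owning Amira Varga's interest in Stonebridge Ventures LLC, giving 12% + 70% = 82%.
By parent–child attribution (R1), Maeve Varga is treated as also owning Amira Varga's interest in Highfield Mining NL, giving 28% + 9% = 37%.
Chain via Stonebridge Ventures LLC → Talon Capital LLC (R3): 82% × 31% × 38% = 9.6596% of Beacon Manufacturing Inc.
Chain via Highfield Mining NL → Slate Group plc (R3): 37% × 39% × 51% = 7.3593% of Beacon Manufacturing Inc.
Aggregating (R2): 9.6596% + 7.3593% = 17.0189%.
17.0189% exceeds the 5% threshold by 12.0189 percentage points.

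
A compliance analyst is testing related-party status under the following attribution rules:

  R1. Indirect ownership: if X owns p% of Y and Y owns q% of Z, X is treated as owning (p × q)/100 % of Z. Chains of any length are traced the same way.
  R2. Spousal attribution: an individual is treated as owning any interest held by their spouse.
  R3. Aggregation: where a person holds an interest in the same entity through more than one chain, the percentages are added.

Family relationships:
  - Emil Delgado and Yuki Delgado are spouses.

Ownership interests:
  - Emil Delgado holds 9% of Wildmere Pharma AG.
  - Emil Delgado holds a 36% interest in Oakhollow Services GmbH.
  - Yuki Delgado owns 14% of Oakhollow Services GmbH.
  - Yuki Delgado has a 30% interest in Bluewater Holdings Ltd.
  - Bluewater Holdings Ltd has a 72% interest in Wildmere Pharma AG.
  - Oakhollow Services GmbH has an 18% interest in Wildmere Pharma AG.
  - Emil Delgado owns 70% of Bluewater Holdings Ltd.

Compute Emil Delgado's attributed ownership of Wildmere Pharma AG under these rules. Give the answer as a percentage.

90%

By spousal attribution (R2), Emil Delgado is treated as also owning Yuki Delgado's interest in Oakhollow Services GmbH, giving 36% + 14% = 50%.
By spousal attribution (R2), Emil Delgado is treated as also owning Yuki Delgado's interest in Bluewater Holdings Ltd, giving 70% + 30% = 100%.
Chain via Oakhollow Services GmbH (R1): 50% × 18% = 9% of Wildmere Pharma AG.
Chain via Bluewater Holdings Ltd (R1): 100% × 72% = 72% of Wildmere Pharma AG.
Direct interest in Wildmere Pharma AG: 9%.
Aggregating (R3): 9% + 72% + 9% = 90%.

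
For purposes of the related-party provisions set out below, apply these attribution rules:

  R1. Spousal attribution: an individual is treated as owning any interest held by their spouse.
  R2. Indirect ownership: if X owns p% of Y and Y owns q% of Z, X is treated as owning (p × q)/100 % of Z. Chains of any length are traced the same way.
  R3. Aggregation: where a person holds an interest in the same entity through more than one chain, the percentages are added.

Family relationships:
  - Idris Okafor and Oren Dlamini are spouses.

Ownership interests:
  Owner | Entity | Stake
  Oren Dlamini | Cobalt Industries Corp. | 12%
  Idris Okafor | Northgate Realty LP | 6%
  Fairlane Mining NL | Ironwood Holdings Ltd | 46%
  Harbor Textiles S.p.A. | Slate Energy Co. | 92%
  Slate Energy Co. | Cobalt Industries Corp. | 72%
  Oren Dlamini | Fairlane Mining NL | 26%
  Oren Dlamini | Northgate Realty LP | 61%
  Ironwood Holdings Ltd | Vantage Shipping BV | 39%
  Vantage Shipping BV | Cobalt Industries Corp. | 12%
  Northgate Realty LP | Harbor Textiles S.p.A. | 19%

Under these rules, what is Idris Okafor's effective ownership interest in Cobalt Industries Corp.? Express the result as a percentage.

20.99208%

By spousal attribution (R1), Idris Okafor is treated as also owning Oren Dlamini's interest in Northgate Realty LP, giving 6% + 61% = 67%.
By spousal attribution (R1), Idris Okafor is treated as owning Oren Dlamini's 26% interest in Fairlane Mining NL.
By spousal attribution (R1), Idris Okafor is treated as owning Oren Dlamini's 12% interest in Cobalt Industries Corp.
Chain via Northgate Realty LP → Harbor Textiles S.p.A. → Slate Energy Co. (R2): 67% × 19% × 92% × 72% = 8.432352% of Cobalt Industries Corp.
Chain via Fairlane Mining NL → Ironwood Holdings Ltd → Vantage Shipping BV (R2): 26% × 46% × 39% × 12% = 0.559728% of Cobalt Industries Corp.
Direct interest in Cobalt Industries Corp: 12%.
Aggregating (R3): 8.432352% + 0.559728% + 12% = 20.99208%.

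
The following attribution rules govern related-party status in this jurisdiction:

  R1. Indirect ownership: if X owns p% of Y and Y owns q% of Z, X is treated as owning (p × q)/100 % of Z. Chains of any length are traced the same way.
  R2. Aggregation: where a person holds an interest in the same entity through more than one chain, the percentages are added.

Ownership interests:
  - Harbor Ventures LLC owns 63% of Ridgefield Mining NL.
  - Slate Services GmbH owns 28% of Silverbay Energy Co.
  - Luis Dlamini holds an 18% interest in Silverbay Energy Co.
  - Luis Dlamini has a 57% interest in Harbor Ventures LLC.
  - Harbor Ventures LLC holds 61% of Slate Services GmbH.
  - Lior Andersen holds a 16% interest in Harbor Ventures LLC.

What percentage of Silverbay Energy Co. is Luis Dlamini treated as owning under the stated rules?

Chain via Harbor Ventures LLC → Slate Services GmbH (R1): 57% × 61% × 28% = 9.7356% of Silverbay Energy Co.
Direct interest in Silverbay Energy Co: 18%.
Aggregating (R2): 9.7356% + 18% = 27.7356%.

27.7356%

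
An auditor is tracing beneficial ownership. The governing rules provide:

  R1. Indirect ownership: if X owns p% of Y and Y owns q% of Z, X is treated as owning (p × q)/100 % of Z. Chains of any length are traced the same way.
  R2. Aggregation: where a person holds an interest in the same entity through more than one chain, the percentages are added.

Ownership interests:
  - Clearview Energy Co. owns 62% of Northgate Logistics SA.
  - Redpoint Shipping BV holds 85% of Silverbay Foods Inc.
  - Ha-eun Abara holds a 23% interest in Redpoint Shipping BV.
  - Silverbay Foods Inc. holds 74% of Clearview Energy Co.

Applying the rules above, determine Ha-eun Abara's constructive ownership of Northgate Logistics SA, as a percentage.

8.96954%

Chain via Redpoint Shipping BV → Silverbay Foods Inc. → Clearview Energy Co. (R1): 23% × 85% × 74% × 62% = 8.96954% of Northgate Logistics SA.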